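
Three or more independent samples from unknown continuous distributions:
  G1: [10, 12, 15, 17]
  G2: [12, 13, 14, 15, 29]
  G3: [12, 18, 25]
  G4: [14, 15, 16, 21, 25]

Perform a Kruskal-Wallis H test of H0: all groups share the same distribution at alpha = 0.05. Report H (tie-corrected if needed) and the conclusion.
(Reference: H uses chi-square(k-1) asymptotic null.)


Step 1: Combine all N = 17 observations and assign midranks.
sorted (value, group, rank): (10,G1,1), (12,G1,3), (12,G2,3), (12,G3,3), (13,G2,5), (14,G2,6.5), (14,G4,6.5), (15,G1,9), (15,G2,9), (15,G4,9), (16,G4,11), (17,G1,12), (18,G3,13), (21,G4,14), (25,G3,15.5), (25,G4,15.5), (29,G2,17)
Step 2: Sum ranks within each group.
R_1 = 25 (n_1 = 4)
R_2 = 40.5 (n_2 = 5)
R_3 = 31.5 (n_3 = 3)
R_4 = 56 (n_4 = 5)
Step 3: H = 12/(N(N+1)) * sum(R_i^2/n_i) - 3(N+1)
     = 12/(17*18) * (25^2/4 + 40.5^2/5 + 31.5^2/3 + 56^2/5) - 3*18
     = 0.039216 * 1442.25 - 54
     = 2.558824.
Step 4: Ties present; correction factor C = 1 - 60/(17^3 - 17) = 0.987745. Corrected H = 2.558824 / 0.987745 = 2.590571.
Step 5: Under H0, H ~ chi^2(3); p-value = 0.459145.
Step 6: alpha = 0.05. fail to reject H0.

H = 2.5906, df = 3, p = 0.459145, fail to reject H0.


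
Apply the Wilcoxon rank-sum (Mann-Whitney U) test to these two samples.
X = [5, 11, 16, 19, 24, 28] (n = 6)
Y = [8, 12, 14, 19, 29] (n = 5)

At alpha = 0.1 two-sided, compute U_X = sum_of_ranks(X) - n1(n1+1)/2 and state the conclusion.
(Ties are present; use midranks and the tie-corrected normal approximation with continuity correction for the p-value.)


Step 1: Combine and sort all 11 observations; assign midranks.
sorted (value, group): (5,X), (8,Y), (11,X), (12,Y), (14,Y), (16,X), (19,X), (19,Y), (24,X), (28,X), (29,Y)
ranks: 5->1, 8->2, 11->3, 12->4, 14->5, 16->6, 19->7.5, 19->7.5, 24->9, 28->10, 29->11
Step 2: Rank sum for X: R1 = 1 + 3 + 6 + 7.5 + 9 + 10 = 36.5.
Step 3: U_X = R1 - n1(n1+1)/2 = 36.5 - 6*7/2 = 36.5 - 21 = 15.5.
       U_Y = n1*n2 - U_X = 30 - 15.5 = 14.5.
Step 4: Ties are present, so use the tie-corrected normal approximation (with continuity correction) for the p-value.
Step 5: p-value = 1.000000; compare to alpha = 0.1. fail to reject H0.

U_X = 15.5, p = 1.000000, fail to reject H0 at alpha = 0.1.


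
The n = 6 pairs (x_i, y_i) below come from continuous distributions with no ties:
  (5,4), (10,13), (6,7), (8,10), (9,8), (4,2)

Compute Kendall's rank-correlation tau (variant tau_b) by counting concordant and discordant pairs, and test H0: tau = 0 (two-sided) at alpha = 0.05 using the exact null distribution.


Step 1: Enumerate the 15 unordered pairs (i,j) with i<j and classify each by sign(x_j-x_i) * sign(y_j-y_i).
  (1,2):dx=+5,dy=+9->C; (1,3):dx=+1,dy=+3->C; (1,4):dx=+3,dy=+6->C; (1,5):dx=+4,dy=+4->C
  (1,6):dx=-1,dy=-2->C; (2,3):dx=-4,dy=-6->C; (2,4):dx=-2,dy=-3->C; (2,5):dx=-1,dy=-5->C
  (2,6):dx=-6,dy=-11->C; (3,4):dx=+2,dy=+3->C; (3,5):dx=+3,dy=+1->C; (3,6):dx=-2,dy=-5->C
  (4,5):dx=+1,dy=-2->D; (4,6):dx=-4,dy=-8->C; (5,6):dx=-5,dy=-6->C
Step 2: C = 14, D = 1, total pairs = 15.
Step 3: tau = (C - D)/(n(n-1)/2) = (14 - 1)/15 = 0.866667.
Step 4: Exact two-sided p-value (enumerate n! = 720 permutations of y under H0): p = 0.016667.
Step 5: alpha = 0.05. reject H0.

tau_b = 0.8667 (C=14, D=1), p = 0.016667, reject H0.


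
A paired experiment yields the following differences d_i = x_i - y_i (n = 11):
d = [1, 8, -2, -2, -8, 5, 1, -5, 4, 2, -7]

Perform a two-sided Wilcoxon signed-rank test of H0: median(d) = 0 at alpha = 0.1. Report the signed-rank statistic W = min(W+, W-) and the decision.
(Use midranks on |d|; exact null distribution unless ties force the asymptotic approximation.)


Step 1: Drop any zero differences (none here) and take |d_i|.
|d| = [1, 8, 2, 2, 8, 5, 1, 5, 4, 2, 7]
Step 2: Midrank |d_i| (ties get averaged ranks).
ranks: |1|->1.5, |8|->10.5, |2|->4, |2|->4, |8|->10.5, |5|->7.5, |1|->1.5, |5|->7.5, |4|->6, |2|->4, |7|->9
Step 3: Attach original signs; sum ranks with positive sign and with negative sign.
W+ = 1.5 + 10.5 + 7.5 + 1.5 + 6 + 4 = 31
W- = 4 + 4 + 10.5 + 7.5 + 9 = 35
(Check: W+ + W- = 66 should equal n(n+1)/2 = 66.)
Step 4: Test statistic W = min(W+, W-) = 31.
Step 5: Ties in |d|, so use the tie-corrected normal approximation.
        E[W] = n(n+1)/4 = 11*12/4 = 33.
        Tie groups: |d|=1 (t=2), |d|=2 (t=3), |d|=5 (t=2), |d|=8 (t=2); sum(t^3 - t) = 42.
        Var[W] = n(n+1)(2n+1)/24 - sum(t^3-t)/48 = 3036/24 - 42/48 = 125.625.
        z = (W - E[W]) / sqrt(Var[W]) = (31 - 33) / 11.2083 = -0.1784.
        Two-sided p = 2*Phi(z) = 0.858378.
Step 6: alpha = 0.1. fail to reject H0.

W+ = 31, W- = 35, W = min = 31, p = 0.858378, fail to reject H0.


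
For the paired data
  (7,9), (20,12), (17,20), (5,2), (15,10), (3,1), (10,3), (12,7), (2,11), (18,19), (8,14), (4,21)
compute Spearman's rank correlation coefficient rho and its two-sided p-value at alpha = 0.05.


Step 1: Rank x and y separately (midranks; no ties here).
rank(x): 7->5, 20->12, 17->10, 5->4, 15->9, 3->2, 10->7, 12->8, 2->1, 18->11, 8->6, 4->3
rank(y): 9->5, 12->8, 20->11, 2->2, 10->6, 1->1, 3->3, 7->4, 11->7, 19->10, 14->9, 21->12
Step 2: d_i = R_x(i) - R_y(i); compute d_i^2.
  (5-5)^2=0, (12-8)^2=16, (10-11)^2=1, (4-2)^2=4, (9-6)^2=9, (2-1)^2=1, (7-3)^2=16, (8-4)^2=16, (1-7)^2=36, (11-10)^2=1, (6-9)^2=9, (3-12)^2=81
sum(d^2) = 190.
Step 3: rho = 1 - 6*190 / (12*(12^2 - 1)) = 1 - 1140/1716 = 0.335664.
Step 4: Under H0, t = rho * sqrt((n-2)/(1-rho^2)) = 1.1268 ~ t(10).
Step 5: Two-sided p-value from the t-distribution with 10 df = 0.286123.
Step 6: alpha = 0.05. fail to reject H0.

rho = 0.3357, p = 0.286123, fail to reject H0 at alpha = 0.05.


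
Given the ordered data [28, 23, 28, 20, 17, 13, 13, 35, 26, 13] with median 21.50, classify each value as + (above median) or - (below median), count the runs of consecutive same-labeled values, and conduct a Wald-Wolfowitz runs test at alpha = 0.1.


Step 1: Compute median = 21.50; label A = above, B = below.
Labels in order: AAABBBBAAB  (n_A = 5, n_B = 5)
Step 2: Count runs R = 4.
Step 3: Under H0 (random ordering), E[R] = 2*n_A*n_B/(n_A+n_B) + 1 = 2*5*5/10 + 1 = 6.0000.
        Var[R] = 2*n_A*n_B*(2*n_A*n_B - n_A - n_B) / ((n_A+n_B)^2 * (n_A+n_B-1)) = 2000/900 = 2.2222.
        SD[R] = 1.4907.
Step 4: Continuity-corrected z = (R + 0.5 - E[R]) / SD[R] = (4 + 0.5 - 6.0000) / 1.4907 = -1.0062.
Step 5: Two-sided p-value via normal approximation = 2*(1 - Phi(|z|)) = 0.314305.
Step 6: alpha = 0.1. fail to reject H0.

R = 4, z = -1.0062, p = 0.314305, fail to reject H0.


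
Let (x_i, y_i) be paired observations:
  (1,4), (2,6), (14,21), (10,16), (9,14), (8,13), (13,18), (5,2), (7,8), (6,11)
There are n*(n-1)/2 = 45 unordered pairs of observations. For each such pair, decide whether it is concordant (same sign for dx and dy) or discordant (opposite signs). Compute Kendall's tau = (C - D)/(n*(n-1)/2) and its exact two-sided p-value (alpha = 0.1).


Step 1: Enumerate the 45 unordered pairs (i,j) with i<j and classify each by sign(x_j-x_i) * sign(y_j-y_i).
  (1,2):dx=+1,dy=+2->C; (1,3):dx=+13,dy=+17->C; (1,4):dx=+9,dy=+12->C; (1,5):dx=+8,dy=+10->C
  (1,6):dx=+7,dy=+9->C; (1,7):dx=+12,dy=+14->C; (1,8):dx=+4,dy=-2->D; (1,9):dx=+6,dy=+4->C
  (1,10):dx=+5,dy=+7->C; (2,3):dx=+12,dy=+15->C; (2,4):dx=+8,dy=+10->C; (2,5):dx=+7,dy=+8->C
  (2,6):dx=+6,dy=+7->C; (2,7):dx=+11,dy=+12->C; (2,8):dx=+3,dy=-4->D; (2,9):dx=+5,dy=+2->C
  (2,10):dx=+4,dy=+5->C; (3,4):dx=-4,dy=-5->C; (3,5):dx=-5,dy=-7->C; (3,6):dx=-6,dy=-8->C
  (3,7):dx=-1,dy=-3->C; (3,8):dx=-9,dy=-19->C; (3,9):dx=-7,dy=-13->C; (3,10):dx=-8,dy=-10->C
  (4,5):dx=-1,dy=-2->C; (4,6):dx=-2,dy=-3->C; (4,7):dx=+3,dy=+2->C; (4,8):dx=-5,dy=-14->C
  (4,9):dx=-3,dy=-8->C; (4,10):dx=-4,dy=-5->C; (5,6):dx=-1,dy=-1->C; (5,7):dx=+4,dy=+4->C
  (5,8):dx=-4,dy=-12->C; (5,9):dx=-2,dy=-6->C; (5,10):dx=-3,dy=-3->C; (6,7):dx=+5,dy=+5->C
  (6,8):dx=-3,dy=-11->C; (6,9):dx=-1,dy=-5->C; (6,10):dx=-2,dy=-2->C; (7,8):dx=-8,dy=-16->C
  (7,9):dx=-6,dy=-10->C; (7,10):dx=-7,dy=-7->C; (8,9):dx=+2,dy=+6->C; (8,10):dx=+1,dy=+9->C
  (9,10):dx=-1,dy=+3->D
Step 2: C = 42, D = 3, total pairs = 45.
Step 3: tau = (C - D)/(n(n-1)/2) = (42 - 3)/45 = 0.866667.
Step 4: Exact two-sided p-value (enumerate n! = 3628800 permutations of y under H0): p = 0.000115.
Step 5: alpha = 0.1. reject H0.

tau_b = 0.8667 (C=42, D=3), p = 0.000115, reject H0.


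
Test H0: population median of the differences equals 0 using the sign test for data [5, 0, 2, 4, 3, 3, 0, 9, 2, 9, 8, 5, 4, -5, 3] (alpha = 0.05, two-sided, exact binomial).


Step 1: Discard zero differences. Original n = 15; n_eff = number of nonzero differences = 13.
Nonzero differences (with sign): +5, +2, +4, +3, +3, +9, +2, +9, +8, +5, +4, -5, +3
Step 2: Count signs: positive = 12, negative = 1.
Step 3: Under H0: P(positive) = 0.5, so the number of positives S ~ Bin(13, 0.5).
Step 4: Two-sided exact p-value = sum of Bin(13,0.5) probabilities at or below the observed probability = 0.003418.
Step 5: alpha = 0.05. reject H0.

n_eff = 13, pos = 12, neg = 1, p = 0.003418, reject H0.


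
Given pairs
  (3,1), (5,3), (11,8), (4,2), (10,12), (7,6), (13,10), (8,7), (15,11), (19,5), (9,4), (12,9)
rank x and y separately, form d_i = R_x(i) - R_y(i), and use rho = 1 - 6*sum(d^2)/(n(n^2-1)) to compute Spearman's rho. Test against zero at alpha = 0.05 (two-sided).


Step 1: Rank x and y separately (midranks; no ties here).
rank(x): 3->1, 5->3, 11->8, 4->2, 10->7, 7->4, 13->10, 8->5, 15->11, 19->12, 9->6, 12->9
rank(y): 1->1, 3->3, 8->8, 2->2, 12->12, 6->6, 10->10, 7->7, 11->11, 5->5, 4->4, 9->9
Step 2: d_i = R_x(i) - R_y(i); compute d_i^2.
  (1-1)^2=0, (3-3)^2=0, (8-8)^2=0, (2-2)^2=0, (7-12)^2=25, (4-6)^2=4, (10-10)^2=0, (5-7)^2=4, (11-11)^2=0, (12-5)^2=49, (6-4)^2=4, (9-9)^2=0
sum(d^2) = 86.
Step 3: rho = 1 - 6*86 / (12*(12^2 - 1)) = 1 - 516/1716 = 0.699301.
Step 4: Under H0, t = rho * sqrt((n-2)/(1-rho^2)) = 3.0936 ~ t(10).
Step 5: Two-sided p-value from the t-distribution with 10 df = 0.011374.
Step 6: alpha = 0.05. reject H0.

rho = 0.6993, p = 0.011374, reject H0 at alpha = 0.05.


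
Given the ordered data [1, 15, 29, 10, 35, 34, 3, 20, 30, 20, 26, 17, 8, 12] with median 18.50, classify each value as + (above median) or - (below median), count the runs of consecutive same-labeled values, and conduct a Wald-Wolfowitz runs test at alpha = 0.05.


Step 1: Compute median = 18.50; label A = above, B = below.
Labels in order: BBABAABAAAABBB  (n_A = 7, n_B = 7)
Step 2: Count runs R = 7.
Step 3: Under H0 (random ordering), E[R] = 2*n_A*n_B/(n_A+n_B) + 1 = 2*7*7/14 + 1 = 8.0000.
        Var[R] = 2*n_A*n_B*(2*n_A*n_B - n_A - n_B) / ((n_A+n_B)^2 * (n_A+n_B-1)) = 8232/2548 = 3.2308.
        SD[R] = 1.7974.
Step 4: Continuity-corrected z = (R + 0.5 - E[R]) / SD[R] = (7 + 0.5 - 8.0000) / 1.7974 = -0.2782.
Step 5: Two-sided p-value via normal approximation = 2*(1 - Phi(|z|)) = 0.780879.
Step 6: alpha = 0.05. fail to reject H0.

R = 7, z = -0.2782, p = 0.780879, fail to reject H0.


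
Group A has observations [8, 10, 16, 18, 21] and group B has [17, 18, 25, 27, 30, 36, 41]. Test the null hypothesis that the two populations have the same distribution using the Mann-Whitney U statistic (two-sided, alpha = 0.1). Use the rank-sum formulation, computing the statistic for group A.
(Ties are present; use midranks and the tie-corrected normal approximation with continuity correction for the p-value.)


Step 1: Combine and sort all 12 observations; assign midranks.
sorted (value, group): (8,X), (10,X), (16,X), (17,Y), (18,X), (18,Y), (21,X), (25,Y), (27,Y), (30,Y), (36,Y), (41,Y)
ranks: 8->1, 10->2, 16->3, 17->4, 18->5.5, 18->5.5, 21->7, 25->8, 27->9, 30->10, 36->11, 41->12
Step 2: Rank sum for X: R1 = 1 + 2 + 3 + 5.5 + 7 = 18.5.
Step 3: U_X = R1 - n1(n1+1)/2 = 18.5 - 5*6/2 = 18.5 - 15 = 3.5.
       U_Y = n1*n2 - U_X = 35 - 3.5 = 31.5.
Step 4: Ties are present, so use the tie-corrected normal approximation (with continuity correction) for the p-value.
Step 5: p-value = 0.028075; compare to alpha = 0.1. reject H0.

U_X = 3.5, p = 0.028075, reject H0 at alpha = 0.1.


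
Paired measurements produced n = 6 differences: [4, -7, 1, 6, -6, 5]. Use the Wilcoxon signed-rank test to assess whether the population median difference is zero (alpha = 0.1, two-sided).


Step 1: Drop any zero differences (none here) and take |d_i|.
|d| = [4, 7, 1, 6, 6, 5]
Step 2: Midrank |d_i| (ties get averaged ranks).
ranks: |4|->2, |7|->6, |1|->1, |6|->4.5, |6|->4.5, |5|->3
Step 3: Attach original signs; sum ranks with positive sign and with negative sign.
W+ = 2 + 1 + 4.5 + 3 = 10.5
W- = 6 + 4.5 = 10.5
(Check: W+ + W- = 21 should equal n(n+1)/2 = 21.)
Step 4: Test statistic W = min(W+, W-) = 10.5.
Step 5: Ties in |d|, so use the tie-corrected normal approximation.
        E[W] = n(n+1)/4 = 6*7/4 = 10.5.
        Tie groups: |d|=6 (t=2); sum(t^3 - t) = 6.
        Var[W] = n(n+1)(2n+1)/24 - sum(t^3-t)/48 = 546/24 - 6/48 = 22.625.
        z = (W - E[W]) / sqrt(Var[W]) = (10.5 - 10.5) / 4.7566 = 0.0000.
        Two-sided p = 2*Phi(z) = 1.000000.
Step 6: alpha = 0.1. fail to reject H0.

W+ = 10.5, W- = 10.5, W = min = 10.5, p = 1.000000, fail to reject H0.


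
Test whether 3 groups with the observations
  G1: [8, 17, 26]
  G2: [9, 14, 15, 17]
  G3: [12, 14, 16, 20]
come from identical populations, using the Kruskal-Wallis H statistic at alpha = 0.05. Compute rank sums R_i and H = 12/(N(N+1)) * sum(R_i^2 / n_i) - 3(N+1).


Step 1: Combine all N = 11 observations and assign midranks.
sorted (value, group, rank): (8,G1,1), (9,G2,2), (12,G3,3), (14,G2,4.5), (14,G3,4.5), (15,G2,6), (16,G3,7), (17,G1,8.5), (17,G2,8.5), (20,G3,10), (26,G1,11)
Step 2: Sum ranks within each group.
R_1 = 20.5 (n_1 = 3)
R_2 = 21 (n_2 = 4)
R_3 = 24.5 (n_3 = 4)
Step 3: H = 12/(N(N+1)) * sum(R_i^2/n_i) - 3(N+1)
     = 12/(11*12) * (20.5^2/3 + 21^2/4 + 24.5^2/4) - 3*12
     = 0.090909 * 400.396 - 36
     = 0.399621.
Step 4: Ties present; correction factor C = 1 - 12/(11^3 - 11) = 0.990909. Corrected H = 0.399621 / 0.990909 = 0.403287.
Step 5: Under H0, H ~ chi^2(2); p-value = 0.817386.
Step 6: alpha = 0.05. fail to reject H0.

H = 0.4033, df = 2, p = 0.817386, fail to reject H0.


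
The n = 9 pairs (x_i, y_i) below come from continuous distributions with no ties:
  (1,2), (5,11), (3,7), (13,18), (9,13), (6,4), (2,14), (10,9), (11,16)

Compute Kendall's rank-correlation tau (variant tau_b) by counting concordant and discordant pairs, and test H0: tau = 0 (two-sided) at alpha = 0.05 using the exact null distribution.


Step 1: Enumerate the 36 unordered pairs (i,j) with i<j and classify each by sign(x_j-x_i) * sign(y_j-y_i).
  (1,2):dx=+4,dy=+9->C; (1,3):dx=+2,dy=+5->C; (1,4):dx=+12,dy=+16->C; (1,5):dx=+8,dy=+11->C
  (1,6):dx=+5,dy=+2->C; (1,7):dx=+1,dy=+12->C; (1,8):dx=+9,dy=+7->C; (1,9):dx=+10,dy=+14->C
  (2,3):dx=-2,dy=-4->C; (2,4):dx=+8,dy=+7->C; (2,5):dx=+4,dy=+2->C; (2,6):dx=+1,dy=-7->D
  (2,7):dx=-3,dy=+3->D; (2,8):dx=+5,dy=-2->D; (2,9):dx=+6,dy=+5->C; (3,4):dx=+10,dy=+11->C
  (3,5):dx=+6,dy=+6->C; (3,6):dx=+3,dy=-3->D; (3,7):dx=-1,dy=+7->D; (3,8):dx=+7,dy=+2->C
  (3,9):dx=+8,dy=+9->C; (4,5):dx=-4,dy=-5->C; (4,6):dx=-7,dy=-14->C; (4,7):dx=-11,dy=-4->C
  (4,8):dx=-3,dy=-9->C; (4,9):dx=-2,dy=-2->C; (5,6):dx=-3,dy=-9->C; (5,7):dx=-7,dy=+1->D
  (5,8):dx=+1,dy=-4->D; (5,9):dx=+2,dy=+3->C; (6,7):dx=-4,dy=+10->D; (6,8):dx=+4,dy=+5->C
  (6,9):dx=+5,dy=+12->C; (7,8):dx=+8,dy=-5->D; (7,9):dx=+9,dy=+2->C; (8,9):dx=+1,dy=+7->C
Step 2: C = 27, D = 9, total pairs = 36.
Step 3: tau = (C - D)/(n(n-1)/2) = (27 - 9)/36 = 0.500000.
Step 4: Exact two-sided p-value (enumerate n! = 362880 permutations of y under H0): p = 0.075176.
Step 5: alpha = 0.05. fail to reject H0.

tau_b = 0.5000 (C=27, D=9), p = 0.075176, fail to reject H0.


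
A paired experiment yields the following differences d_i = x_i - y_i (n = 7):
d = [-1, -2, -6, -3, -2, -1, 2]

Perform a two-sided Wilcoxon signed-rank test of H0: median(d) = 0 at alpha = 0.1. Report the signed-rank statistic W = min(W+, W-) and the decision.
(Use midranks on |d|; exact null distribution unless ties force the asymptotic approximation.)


Step 1: Drop any zero differences (none here) and take |d_i|.
|d| = [1, 2, 6, 3, 2, 1, 2]
Step 2: Midrank |d_i| (ties get averaged ranks).
ranks: |1|->1.5, |2|->4, |6|->7, |3|->6, |2|->4, |1|->1.5, |2|->4
Step 3: Attach original signs; sum ranks with positive sign and with negative sign.
W+ = 4 = 4
W- = 1.5 + 4 + 7 + 6 + 4 + 1.5 = 24
(Check: W+ + W- = 28 should equal n(n+1)/2 = 28.)
Step 4: Test statistic W = min(W+, W-) = 4.
Step 5: Ties in |d|, so use the tie-corrected normal approximation.
        E[W] = n(n+1)/4 = 7*8/4 = 14.
        Tie groups: |d|=1 (t=2), |d|=2 (t=3); sum(t^3 - t) = 30.
        Var[W] = n(n+1)(2n+1)/24 - sum(t^3-t)/48 = 840/24 - 30/48 = 34.375.
        z = (W - E[W]) / sqrt(Var[W]) = (4 - 14) / 5.8630 = -1.7056.
        Two-sided p = 2*Phi(z) = 0.088082.
Step 6: alpha = 0.1. reject H0.

W+ = 4, W- = 24, W = min = 4, p = 0.088082, reject H0.


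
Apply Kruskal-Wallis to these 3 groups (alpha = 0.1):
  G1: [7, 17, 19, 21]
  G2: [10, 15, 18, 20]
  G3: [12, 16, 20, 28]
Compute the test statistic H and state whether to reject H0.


Step 1: Combine all N = 12 observations and assign midranks.
sorted (value, group, rank): (7,G1,1), (10,G2,2), (12,G3,3), (15,G2,4), (16,G3,5), (17,G1,6), (18,G2,7), (19,G1,8), (20,G2,9.5), (20,G3,9.5), (21,G1,11), (28,G3,12)
Step 2: Sum ranks within each group.
R_1 = 26 (n_1 = 4)
R_2 = 22.5 (n_2 = 4)
R_3 = 29.5 (n_3 = 4)
Step 3: H = 12/(N(N+1)) * sum(R_i^2/n_i) - 3(N+1)
     = 12/(12*13) * (26^2/4 + 22.5^2/4 + 29.5^2/4) - 3*13
     = 0.076923 * 513.125 - 39
     = 0.471154.
Step 4: Ties present; correction factor C = 1 - 6/(12^3 - 12) = 0.996503. Corrected H = 0.471154 / 0.996503 = 0.472807.
Step 5: Under H0, H ~ chi^2(2); p-value = 0.789462.
Step 6: alpha = 0.1. fail to reject H0.

H = 0.4728, df = 2, p = 0.789462, fail to reject H0.


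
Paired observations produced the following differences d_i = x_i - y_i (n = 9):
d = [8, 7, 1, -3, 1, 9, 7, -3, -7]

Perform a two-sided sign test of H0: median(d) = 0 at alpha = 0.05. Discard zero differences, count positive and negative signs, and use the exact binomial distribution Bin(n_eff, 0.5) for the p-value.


Step 1: Discard zero differences. Original n = 9; n_eff = number of nonzero differences = 9.
Nonzero differences (with sign): +8, +7, +1, -3, +1, +9, +7, -3, -7
Step 2: Count signs: positive = 6, negative = 3.
Step 3: Under H0: P(positive) = 0.5, so the number of positives S ~ Bin(9, 0.5).
Step 4: Two-sided exact p-value = sum of Bin(9,0.5) probabilities at or below the observed probability = 0.507812.
Step 5: alpha = 0.05. fail to reject H0.

n_eff = 9, pos = 6, neg = 3, p = 0.507812, fail to reject H0.


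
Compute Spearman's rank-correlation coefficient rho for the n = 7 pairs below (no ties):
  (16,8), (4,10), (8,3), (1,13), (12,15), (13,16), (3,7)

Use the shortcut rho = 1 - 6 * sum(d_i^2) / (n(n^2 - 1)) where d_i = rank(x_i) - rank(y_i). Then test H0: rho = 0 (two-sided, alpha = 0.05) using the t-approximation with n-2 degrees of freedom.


Step 1: Rank x and y separately (midranks; no ties here).
rank(x): 16->7, 4->3, 8->4, 1->1, 12->5, 13->6, 3->2
rank(y): 8->3, 10->4, 3->1, 13->5, 15->6, 16->7, 7->2
Step 2: d_i = R_x(i) - R_y(i); compute d_i^2.
  (7-3)^2=16, (3-4)^2=1, (4-1)^2=9, (1-5)^2=16, (5-6)^2=1, (6-7)^2=1, (2-2)^2=0
sum(d^2) = 44.
Step 3: rho = 1 - 6*44 / (7*(7^2 - 1)) = 1 - 264/336 = 0.214286.
Step 4: Under H0, t = rho * sqrt((n-2)/(1-rho^2)) = 0.4906 ~ t(5).
Step 5: Two-sided p-value from the t-distribution with 5 df = 0.644512.
Step 6: alpha = 0.05. fail to reject H0.

rho = 0.2143, p = 0.644512, fail to reject H0 at alpha = 0.05.


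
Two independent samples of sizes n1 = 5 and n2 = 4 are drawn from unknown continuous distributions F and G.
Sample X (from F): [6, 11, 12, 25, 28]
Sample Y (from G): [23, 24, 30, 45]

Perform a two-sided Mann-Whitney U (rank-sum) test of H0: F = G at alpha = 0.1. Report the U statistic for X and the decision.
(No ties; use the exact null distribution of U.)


Step 1: Combine and sort all 9 observations; assign midranks.
sorted (value, group): (6,X), (11,X), (12,X), (23,Y), (24,Y), (25,X), (28,X), (30,Y), (45,Y)
ranks: 6->1, 11->2, 12->3, 23->4, 24->5, 25->6, 28->7, 30->8, 45->9
Step 2: Rank sum for X: R1 = 1 + 2 + 3 + 6 + 7 = 19.
Step 3: U_X = R1 - n1(n1+1)/2 = 19 - 5*6/2 = 19 - 15 = 4.
       U_Y = n1*n2 - U_X = 20 - 4 = 16.
Step 4: No ties, so the exact null distribution of U (based on enumerating the C(9,5) = 126 equally likely rank assignments) gives the two-sided p-value.
Step 5: p-value = 0.190476; compare to alpha = 0.1. fail to reject H0.

U_X = 4, p = 0.190476, fail to reject H0 at alpha = 0.1.


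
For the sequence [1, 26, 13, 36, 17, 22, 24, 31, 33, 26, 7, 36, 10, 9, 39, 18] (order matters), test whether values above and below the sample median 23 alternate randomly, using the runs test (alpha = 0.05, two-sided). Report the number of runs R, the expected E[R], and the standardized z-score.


Step 1: Compute median = 23; label A = above, B = below.
Labels in order: BABABBAAAABABBAB  (n_A = 8, n_B = 8)
Step 2: Count runs R = 11.
Step 3: Under H0 (random ordering), E[R] = 2*n_A*n_B/(n_A+n_B) + 1 = 2*8*8/16 + 1 = 9.0000.
        Var[R] = 2*n_A*n_B*(2*n_A*n_B - n_A - n_B) / ((n_A+n_B)^2 * (n_A+n_B-1)) = 14336/3840 = 3.7333.
        SD[R] = 1.9322.
Step 4: Continuity-corrected z = (R - 0.5 - E[R]) / SD[R] = (11 - 0.5 - 9.0000) / 1.9322 = 0.7763.
Step 5: Two-sided p-value via normal approximation = 2*(1 - Phi(|z|)) = 0.437558.
Step 6: alpha = 0.05. fail to reject H0.

R = 11, z = 0.7763, p = 0.437558, fail to reject H0.


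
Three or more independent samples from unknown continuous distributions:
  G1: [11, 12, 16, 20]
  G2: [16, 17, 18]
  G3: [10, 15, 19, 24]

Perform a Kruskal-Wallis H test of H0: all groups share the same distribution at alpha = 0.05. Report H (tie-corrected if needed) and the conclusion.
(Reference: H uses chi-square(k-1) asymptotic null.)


Step 1: Combine all N = 11 observations and assign midranks.
sorted (value, group, rank): (10,G3,1), (11,G1,2), (12,G1,3), (15,G3,4), (16,G1,5.5), (16,G2,5.5), (17,G2,7), (18,G2,8), (19,G3,9), (20,G1,10), (24,G3,11)
Step 2: Sum ranks within each group.
R_1 = 20.5 (n_1 = 4)
R_2 = 20.5 (n_2 = 3)
R_3 = 25 (n_3 = 4)
Step 3: H = 12/(N(N+1)) * sum(R_i^2/n_i) - 3(N+1)
     = 12/(11*12) * (20.5^2/4 + 20.5^2/3 + 25^2/4) - 3*12
     = 0.090909 * 401.396 - 36
     = 0.490530.
Step 4: Ties present; correction factor C = 1 - 6/(11^3 - 11) = 0.995455. Corrected H = 0.490530 / 0.995455 = 0.492770.
Step 5: Under H0, H ~ chi^2(2); p-value = 0.781621.
Step 6: alpha = 0.05. fail to reject H0.

H = 0.4928, df = 2, p = 0.781621, fail to reject H0.


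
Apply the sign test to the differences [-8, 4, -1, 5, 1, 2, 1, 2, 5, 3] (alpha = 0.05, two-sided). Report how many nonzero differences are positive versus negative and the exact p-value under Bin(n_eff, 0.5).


Step 1: Discard zero differences. Original n = 10; n_eff = number of nonzero differences = 10.
Nonzero differences (with sign): -8, +4, -1, +5, +1, +2, +1, +2, +5, +3
Step 2: Count signs: positive = 8, negative = 2.
Step 3: Under H0: P(positive) = 0.5, so the number of positives S ~ Bin(10, 0.5).
Step 4: Two-sided exact p-value = sum of Bin(10,0.5) probabilities at or below the observed probability = 0.109375.
Step 5: alpha = 0.05. fail to reject H0.

n_eff = 10, pos = 8, neg = 2, p = 0.109375, fail to reject H0.


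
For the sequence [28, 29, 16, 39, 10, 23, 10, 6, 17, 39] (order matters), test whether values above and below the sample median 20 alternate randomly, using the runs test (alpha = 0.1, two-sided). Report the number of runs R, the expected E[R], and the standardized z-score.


Step 1: Compute median = 20; label A = above, B = below.
Labels in order: AABABABBBA  (n_A = 5, n_B = 5)
Step 2: Count runs R = 7.
Step 3: Under H0 (random ordering), E[R] = 2*n_A*n_B/(n_A+n_B) + 1 = 2*5*5/10 + 1 = 6.0000.
        Var[R] = 2*n_A*n_B*(2*n_A*n_B - n_A - n_B) / ((n_A+n_B)^2 * (n_A+n_B-1)) = 2000/900 = 2.2222.
        SD[R] = 1.4907.
Step 4: Continuity-corrected z = (R - 0.5 - E[R]) / SD[R] = (7 - 0.5 - 6.0000) / 1.4907 = 0.3354.
Step 5: Two-sided p-value via normal approximation = 2*(1 - Phi(|z|)) = 0.737316.
Step 6: alpha = 0.1. fail to reject H0.

R = 7, z = 0.3354, p = 0.737316, fail to reject H0.


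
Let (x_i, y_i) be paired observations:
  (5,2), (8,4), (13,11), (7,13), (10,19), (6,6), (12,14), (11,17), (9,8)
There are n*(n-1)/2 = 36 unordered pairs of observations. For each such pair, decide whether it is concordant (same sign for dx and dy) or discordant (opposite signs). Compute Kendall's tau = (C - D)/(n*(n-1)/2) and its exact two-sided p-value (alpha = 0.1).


Step 1: Enumerate the 36 unordered pairs (i,j) with i<j and classify each by sign(x_j-x_i) * sign(y_j-y_i).
  (1,2):dx=+3,dy=+2->C; (1,3):dx=+8,dy=+9->C; (1,4):dx=+2,dy=+11->C; (1,5):dx=+5,dy=+17->C
  (1,6):dx=+1,dy=+4->C; (1,7):dx=+7,dy=+12->C; (1,8):dx=+6,dy=+15->C; (1,9):dx=+4,dy=+6->C
  (2,3):dx=+5,dy=+7->C; (2,4):dx=-1,dy=+9->D; (2,5):dx=+2,dy=+15->C; (2,6):dx=-2,dy=+2->D
  (2,7):dx=+4,dy=+10->C; (2,8):dx=+3,dy=+13->C; (2,9):dx=+1,dy=+4->C; (3,4):dx=-6,dy=+2->D
  (3,5):dx=-3,dy=+8->D; (3,6):dx=-7,dy=-5->C; (3,7):dx=-1,dy=+3->D; (3,8):dx=-2,dy=+6->D
  (3,9):dx=-4,dy=-3->C; (4,5):dx=+3,dy=+6->C; (4,6):dx=-1,dy=-7->C; (4,7):dx=+5,dy=+1->C
  (4,8):dx=+4,dy=+4->C; (4,9):dx=+2,dy=-5->D; (5,6):dx=-4,dy=-13->C; (5,7):dx=+2,dy=-5->D
  (5,8):dx=+1,dy=-2->D; (5,9):dx=-1,dy=-11->C; (6,7):dx=+6,dy=+8->C; (6,8):dx=+5,dy=+11->C
  (6,9):dx=+3,dy=+2->C; (7,8):dx=-1,dy=+3->D; (7,9):dx=-3,dy=-6->C; (8,9):dx=-2,dy=-9->C
Step 2: C = 26, D = 10, total pairs = 36.
Step 3: tau = (C - D)/(n(n-1)/2) = (26 - 10)/36 = 0.444444.
Step 4: Exact two-sided p-value (enumerate n! = 362880 permutations of y under H0): p = 0.119439.
Step 5: alpha = 0.1. fail to reject H0.

tau_b = 0.4444 (C=26, D=10), p = 0.119439, fail to reject H0.


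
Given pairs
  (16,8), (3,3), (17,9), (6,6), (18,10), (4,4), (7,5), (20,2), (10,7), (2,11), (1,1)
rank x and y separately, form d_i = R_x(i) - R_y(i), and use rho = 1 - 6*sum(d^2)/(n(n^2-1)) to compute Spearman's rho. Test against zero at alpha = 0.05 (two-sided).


Step 1: Rank x and y separately (midranks; no ties here).
rank(x): 16->8, 3->3, 17->9, 6->5, 18->10, 4->4, 7->6, 20->11, 10->7, 2->2, 1->1
rank(y): 8->8, 3->3, 9->9, 6->6, 10->10, 4->4, 5->5, 2->2, 7->7, 11->11, 1->1
Step 2: d_i = R_x(i) - R_y(i); compute d_i^2.
  (8-8)^2=0, (3-3)^2=0, (9-9)^2=0, (5-6)^2=1, (10-10)^2=0, (4-4)^2=0, (6-5)^2=1, (11-2)^2=81, (7-7)^2=0, (2-11)^2=81, (1-1)^2=0
sum(d^2) = 164.
Step 3: rho = 1 - 6*164 / (11*(11^2 - 1)) = 1 - 984/1320 = 0.254545.
Step 4: Under H0, t = rho * sqrt((n-2)/(1-rho^2)) = 0.7896 ~ t(9).
Step 5: Two-sided p-value from the t-distribution with 9 df = 0.450037.
Step 6: alpha = 0.05. fail to reject H0.

rho = 0.2545, p = 0.450037, fail to reject H0 at alpha = 0.05.


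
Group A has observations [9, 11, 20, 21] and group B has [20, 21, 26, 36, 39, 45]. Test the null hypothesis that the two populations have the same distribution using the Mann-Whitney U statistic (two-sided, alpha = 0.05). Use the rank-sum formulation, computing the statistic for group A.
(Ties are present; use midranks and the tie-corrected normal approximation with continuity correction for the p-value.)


Step 1: Combine and sort all 10 observations; assign midranks.
sorted (value, group): (9,X), (11,X), (20,X), (20,Y), (21,X), (21,Y), (26,Y), (36,Y), (39,Y), (45,Y)
ranks: 9->1, 11->2, 20->3.5, 20->3.5, 21->5.5, 21->5.5, 26->7, 36->8, 39->9, 45->10
Step 2: Rank sum for X: R1 = 1 + 2 + 3.5 + 5.5 = 12.
Step 3: U_X = R1 - n1(n1+1)/2 = 12 - 4*5/2 = 12 - 10 = 2.
       U_Y = n1*n2 - U_X = 24 - 2 = 22.
Step 4: Ties are present, so use the tie-corrected normal approximation (with continuity correction) for the p-value.
Step 5: p-value = 0.041570; compare to alpha = 0.05. reject H0.

U_X = 2, p = 0.041570, reject H0 at alpha = 0.05.


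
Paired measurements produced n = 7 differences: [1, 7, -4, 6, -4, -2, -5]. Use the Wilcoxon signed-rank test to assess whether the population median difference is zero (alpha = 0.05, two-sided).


Step 1: Drop any zero differences (none here) and take |d_i|.
|d| = [1, 7, 4, 6, 4, 2, 5]
Step 2: Midrank |d_i| (ties get averaged ranks).
ranks: |1|->1, |7|->7, |4|->3.5, |6|->6, |4|->3.5, |2|->2, |5|->5
Step 3: Attach original signs; sum ranks with positive sign and with negative sign.
W+ = 1 + 7 + 6 = 14
W- = 3.5 + 3.5 + 2 + 5 = 14
(Check: W+ + W- = 28 should equal n(n+1)/2 = 28.)
Step 4: Test statistic W = min(W+, W-) = 14.
Step 5: Ties in |d|, so use the tie-corrected normal approximation.
        E[W] = n(n+1)/4 = 7*8/4 = 14.
        Tie groups: |d|=4 (t=2); sum(t^3 - t) = 6.
        Var[W] = n(n+1)(2n+1)/24 - sum(t^3-t)/48 = 840/24 - 6/48 = 34.875.
        z = (W - E[W]) / sqrt(Var[W]) = (14 - 14) / 5.9055 = 0.0000.
        Two-sided p = 2*Phi(z) = 1.000000.
Step 6: alpha = 0.05. fail to reject H0.

W+ = 14, W- = 14, W = min = 14, p = 1.000000, fail to reject H0.


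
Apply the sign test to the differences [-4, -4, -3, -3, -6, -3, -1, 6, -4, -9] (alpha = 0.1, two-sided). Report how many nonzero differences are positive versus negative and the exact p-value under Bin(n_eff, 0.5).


Step 1: Discard zero differences. Original n = 10; n_eff = number of nonzero differences = 10.
Nonzero differences (with sign): -4, -4, -3, -3, -6, -3, -1, +6, -4, -9
Step 2: Count signs: positive = 1, negative = 9.
Step 3: Under H0: P(positive) = 0.5, so the number of positives S ~ Bin(10, 0.5).
Step 4: Two-sided exact p-value = sum of Bin(10,0.5) probabilities at or below the observed probability = 0.021484.
Step 5: alpha = 0.1. reject H0.

n_eff = 10, pos = 1, neg = 9, p = 0.021484, reject H0.


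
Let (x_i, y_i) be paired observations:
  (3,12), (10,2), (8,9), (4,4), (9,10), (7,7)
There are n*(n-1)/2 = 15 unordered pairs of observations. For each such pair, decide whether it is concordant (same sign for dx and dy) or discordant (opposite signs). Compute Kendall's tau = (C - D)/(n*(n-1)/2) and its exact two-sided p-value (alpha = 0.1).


Step 1: Enumerate the 15 unordered pairs (i,j) with i<j and classify each by sign(x_j-x_i) * sign(y_j-y_i).
  (1,2):dx=+7,dy=-10->D; (1,3):dx=+5,dy=-3->D; (1,4):dx=+1,dy=-8->D; (1,5):dx=+6,dy=-2->D
  (1,6):dx=+4,dy=-5->D; (2,3):dx=-2,dy=+7->D; (2,4):dx=-6,dy=+2->D; (2,5):dx=-1,dy=+8->D
  (2,6):dx=-3,dy=+5->D; (3,4):dx=-4,dy=-5->C; (3,5):dx=+1,dy=+1->C; (3,6):dx=-1,dy=-2->C
  (4,5):dx=+5,dy=+6->C; (4,6):dx=+3,dy=+3->C; (5,6):dx=-2,dy=-3->C
Step 2: C = 6, D = 9, total pairs = 15.
Step 3: tau = (C - D)/(n(n-1)/2) = (6 - 9)/15 = -0.200000.
Step 4: Exact two-sided p-value (enumerate n! = 720 permutations of y under H0): p = 0.719444.
Step 5: alpha = 0.1. fail to reject H0.

tau_b = -0.2000 (C=6, D=9), p = 0.719444, fail to reject H0.


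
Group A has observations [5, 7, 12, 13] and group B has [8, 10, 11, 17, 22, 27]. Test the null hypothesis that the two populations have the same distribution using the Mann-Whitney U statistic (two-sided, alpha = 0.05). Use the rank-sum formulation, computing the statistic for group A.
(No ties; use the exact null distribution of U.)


Step 1: Combine and sort all 10 observations; assign midranks.
sorted (value, group): (5,X), (7,X), (8,Y), (10,Y), (11,Y), (12,X), (13,X), (17,Y), (22,Y), (27,Y)
ranks: 5->1, 7->2, 8->3, 10->4, 11->5, 12->6, 13->7, 17->8, 22->9, 27->10
Step 2: Rank sum for X: R1 = 1 + 2 + 6 + 7 = 16.
Step 3: U_X = R1 - n1(n1+1)/2 = 16 - 4*5/2 = 16 - 10 = 6.
       U_Y = n1*n2 - U_X = 24 - 6 = 18.
Step 4: No ties, so the exact null distribution of U (based on enumerating the C(10,4) = 210 equally likely rank assignments) gives the two-sided p-value.
Step 5: p-value = 0.257143; compare to alpha = 0.05. fail to reject H0.

U_X = 6, p = 0.257143, fail to reject H0 at alpha = 0.05.


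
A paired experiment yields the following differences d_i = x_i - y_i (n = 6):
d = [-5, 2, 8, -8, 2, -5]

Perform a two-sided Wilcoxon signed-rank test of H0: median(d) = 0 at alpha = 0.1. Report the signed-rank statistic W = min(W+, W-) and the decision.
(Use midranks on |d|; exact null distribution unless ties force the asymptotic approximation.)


Step 1: Drop any zero differences (none here) and take |d_i|.
|d| = [5, 2, 8, 8, 2, 5]
Step 2: Midrank |d_i| (ties get averaged ranks).
ranks: |5|->3.5, |2|->1.5, |8|->5.5, |8|->5.5, |2|->1.5, |5|->3.5
Step 3: Attach original signs; sum ranks with positive sign and with negative sign.
W+ = 1.5 + 5.5 + 1.5 = 8.5
W- = 3.5 + 5.5 + 3.5 = 12.5
(Check: W+ + W- = 21 should equal n(n+1)/2 = 21.)
Step 4: Test statistic W = min(W+, W-) = 8.5.
Step 5: Ties in |d|, so use the tie-corrected normal approximation.
        E[W] = n(n+1)/4 = 6*7/4 = 10.5.
        Tie groups: |d|=2 (t=2), |d|=5 (t=2), |d|=8 (t=2); sum(t^3 - t) = 18.
        Var[W] = n(n+1)(2n+1)/24 - sum(t^3-t)/48 = 546/24 - 18/48 = 22.375.
        z = (W - E[W]) / sqrt(Var[W]) = (8.5 - 10.5) / 4.7302 = -0.4228.
        Two-sided p = 2*Phi(z) = 0.672432.
Step 6: alpha = 0.1. fail to reject H0.

W+ = 8.5, W- = 12.5, W = min = 8.5, p = 0.672432, fail to reject H0.


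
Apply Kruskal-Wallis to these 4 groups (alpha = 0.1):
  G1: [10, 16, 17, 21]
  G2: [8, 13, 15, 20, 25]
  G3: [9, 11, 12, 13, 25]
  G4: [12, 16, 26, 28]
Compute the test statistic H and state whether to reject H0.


Step 1: Combine all N = 18 observations and assign midranks.
sorted (value, group, rank): (8,G2,1), (9,G3,2), (10,G1,3), (11,G3,4), (12,G3,5.5), (12,G4,5.5), (13,G2,7.5), (13,G3,7.5), (15,G2,9), (16,G1,10.5), (16,G4,10.5), (17,G1,12), (20,G2,13), (21,G1,14), (25,G2,15.5), (25,G3,15.5), (26,G4,17), (28,G4,18)
Step 2: Sum ranks within each group.
R_1 = 39.5 (n_1 = 4)
R_2 = 46 (n_2 = 5)
R_3 = 34.5 (n_3 = 5)
R_4 = 51 (n_4 = 4)
Step 3: H = 12/(N(N+1)) * sum(R_i^2/n_i) - 3(N+1)
     = 12/(18*19) * (39.5^2/4 + 46^2/5 + 34.5^2/5 + 51^2/4) - 3*19
     = 0.035088 * 1701.56 - 57
     = 2.703947.
Step 4: Ties present; correction factor C = 1 - 24/(18^3 - 18) = 0.995872. Corrected H = 2.703947 / 0.995872 = 2.715155.
Step 5: Under H0, H ~ chi^2(3); p-value = 0.437658.
Step 6: alpha = 0.1. fail to reject H0.

H = 2.7152, df = 3, p = 0.437658, fail to reject H0.


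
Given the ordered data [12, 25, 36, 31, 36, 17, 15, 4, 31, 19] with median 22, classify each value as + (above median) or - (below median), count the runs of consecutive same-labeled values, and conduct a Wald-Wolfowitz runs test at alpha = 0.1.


Step 1: Compute median = 22; label A = above, B = below.
Labels in order: BAAAABBBAB  (n_A = 5, n_B = 5)
Step 2: Count runs R = 5.
Step 3: Under H0 (random ordering), E[R] = 2*n_A*n_B/(n_A+n_B) + 1 = 2*5*5/10 + 1 = 6.0000.
        Var[R] = 2*n_A*n_B*(2*n_A*n_B - n_A - n_B) / ((n_A+n_B)^2 * (n_A+n_B-1)) = 2000/900 = 2.2222.
        SD[R] = 1.4907.
Step 4: Continuity-corrected z = (R + 0.5 - E[R]) / SD[R] = (5 + 0.5 - 6.0000) / 1.4907 = -0.3354.
Step 5: Two-sided p-value via normal approximation = 2*(1 - Phi(|z|)) = 0.737316.
Step 6: alpha = 0.1. fail to reject H0.

R = 5, z = -0.3354, p = 0.737316, fail to reject H0.


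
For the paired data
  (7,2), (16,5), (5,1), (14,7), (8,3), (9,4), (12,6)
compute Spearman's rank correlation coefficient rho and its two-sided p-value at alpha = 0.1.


Step 1: Rank x and y separately (midranks; no ties here).
rank(x): 7->2, 16->7, 5->1, 14->6, 8->3, 9->4, 12->5
rank(y): 2->2, 5->5, 1->1, 7->7, 3->3, 4->4, 6->6
Step 2: d_i = R_x(i) - R_y(i); compute d_i^2.
  (2-2)^2=0, (7-5)^2=4, (1-1)^2=0, (6-7)^2=1, (3-3)^2=0, (4-4)^2=0, (5-6)^2=1
sum(d^2) = 6.
Step 3: rho = 1 - 6*6 / (7*(7^2 - 1)) = 1 - 36/336 = 0.892857.
Step 4: Under H0, t = rho * sqrt((n-2)/(1-rho^2)) = 4.4333 ~ t(5).
Step 5: Two-sided p-value from the t-distribution with 5 df = 0.006807.
Step 6: alpha = 0.1. reject H0.

rho = 0.8929, p = 0.006807, reject H0 at alpha = 0.1.


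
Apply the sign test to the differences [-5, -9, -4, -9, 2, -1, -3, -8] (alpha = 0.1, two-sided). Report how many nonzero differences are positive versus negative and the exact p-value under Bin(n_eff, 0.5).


Step 1: Discard zero differences. Original n = 8; n_eff = number of nonzero differences = 8.
Nonzero differences (with sign): -5, -9, -4, -9, +2, -1, -3, -8
Step 2: Count signs: positive = 1, negative = 7.
Step 3: Under H0: P(positive) = 0.5, so the number of positives S ~ Bin(8, 0.5).
Step 4: Two-sided exact p-value = sum of Bin(8,0.5) probabilities at or below the observed probability = 0.070312.
Step 5: alpha = 0.1. reject H0.

n_eff = 8, pos = 1, neg = 7, p = 0.070312, reject H0.


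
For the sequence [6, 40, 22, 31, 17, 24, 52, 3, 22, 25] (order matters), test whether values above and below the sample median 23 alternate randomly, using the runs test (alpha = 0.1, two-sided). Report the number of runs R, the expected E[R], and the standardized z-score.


Step 1: Compute median = 23; label A = above, B = below.
Labels in order: BABABAABBA  (n_A = 5, n_B = 5)
Step 2: Count runs R = 8.
Step 3: Under H0 (random ordering), E[R] = 2*n_A*n_B/(n_A+n_B) + 1 = 2*5*5/10 + 1 = 6.0000.
        Var[R] = 2*n_A*n_B*(2*n_A*n_B - n_A - n_B) / ((n_A+n_B)^2 * (n_A+n_B-1)) = 2000/900 = 2.2222.
        SD[R] = 1.4907.
Step 4: Continuity-corrected z = (R - 0.5 - E[R]) / SD[R] = (8 - 0.5 - 6.0000) / 1.4907 = 1.0062.
Step 5: Two-sided p-value via normal approximation = 2*(1 - Phi(|z|)) = 0.314305.
Step 6: alpha = 0.1. fail to reject H0.

R = 8, z = 1.0062, p = 0.314305, fail to reject H0.


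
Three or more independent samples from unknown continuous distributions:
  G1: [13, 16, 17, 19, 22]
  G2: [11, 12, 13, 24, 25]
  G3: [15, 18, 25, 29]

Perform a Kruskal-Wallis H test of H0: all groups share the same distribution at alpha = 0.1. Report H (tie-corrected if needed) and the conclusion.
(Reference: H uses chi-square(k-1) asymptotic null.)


Step 1: Combine all N = 14 observations and assign midranks.
sorted (value, group, rank): (11,G2,1), (12,G2,2), (13,G1,3.5), (13,G2,3.5), (15,G3,5), (16,G1,6), (17,G1,7), (18,G3,8), (19,G1,9), (22,G1,10), (24,G2,11), (25,G2,12.5), (25,G3,12.5), (29,G3,14)
Step 2: Sum ranks within each group.
R_1 = 35.5 (n_1 = 5)
R_2 = 30 (n_2 = 5)
R_3 = 39.5 (n_3 = 4)
Step 3: H = 12/(N(N+1)) * sum(R_i^2/n_i) - 3(N+1)
     = 12/(14*15) * (35.5^2/5 + 30^2/5 + 39.5^2/4) - 3*15
     = 0.057143 * 822.112 - 45
     = 1.977857.
Step 4: Ties present; correction factor C = 1 - 12/(14^3 - 14) = 0.995604. Corrected H = 1.977857 / 0.995604 = 1.986589.
Step 5: Under H0, H ~ chi^2(2); p-value = 0.370354.
Step 6: alpha = 0.1. fail to reject H0.

H = 1.9866, df = 2, p = 0.370354, fail to reject H0.


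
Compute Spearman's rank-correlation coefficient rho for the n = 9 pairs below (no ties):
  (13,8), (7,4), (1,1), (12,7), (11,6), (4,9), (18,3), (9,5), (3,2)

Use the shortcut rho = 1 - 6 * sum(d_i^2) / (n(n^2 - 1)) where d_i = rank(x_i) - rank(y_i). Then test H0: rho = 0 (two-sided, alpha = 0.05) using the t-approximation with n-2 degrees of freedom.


Step 1: Rank x and y separately (midranks; no ties here).
rank(x): 13->8, 7->4, 1->1, 12->7, 11->6, 4->3, 18->9, 9->5, 3->2
rank(y): 8->8, 4->4, 1->1, 7->7, 6->6, 9->9, 3->3, 5->5, 2->2
Step 2: d_i = R_x(i) - R_y(i); compute d_i^2.
  (8-8)^2=0, (4-4)^2=0, (1-1)^2=0, (7-7)^2=0, (6-6)^2=0, (3-9)^2=36, (9-3)^2=36, (5-5)^2=0, (2-2)^2=0
sum(d^2) = 72.
Step 3: rho = 1 - 6*72 / (9*(9^2 - 1)) = 1 - 432/720 = 0.400000.
Step 4: Under H0, t = rho * sqrt((n-2)/(1-rho^2)) = 1.1547 ~ t(7).
Step 5: Two-sided p-value from the t-distribution with 7 df = 0.286105.
Step 6: alpha = 0.05. fail to reject H0.

rho = 0.4000, p = 0.286105, fail to reject H0 at alpha = 0.05.


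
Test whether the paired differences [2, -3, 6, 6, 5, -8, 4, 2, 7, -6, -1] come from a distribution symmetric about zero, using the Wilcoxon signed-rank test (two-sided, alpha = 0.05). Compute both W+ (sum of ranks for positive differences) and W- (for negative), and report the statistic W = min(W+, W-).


Step 1: Drop any zero differences (none here) and take |d_i|.
|d| = [2, 3, 6, 6, 5, 8, 4, 2, 7, 6, 1]
Step 2: Midrank |d_i| (ties get averaged ranks).
ranks: |2|->2.5, |3|->4, |6|->8, |6|->8, |5|->6, |8|->11, |4|->5, |2|->2.5, |7|->10, |6|->8, |1|->1
Step 3: Attach original signs; sum ranks with positive sign and with negative sign.
W+ = 2.5 + 8 + 8 + 6 + 5 + 2.5 + 10 = 42
W- = 4 + 11 + 8 + 1 = 24
(Check: W+ + W- = 66 should equal n(n+1)/2 = 66.)
Step 4: Test statistic W = min(W+, W-) = 24.
Step 5: Ties in |d|, so use the tie-corrected normal approximation.
        E[W] = n(n+1)/4 = 11*12/4 = 33.
        Tie groups: |d|=2 (t=2), |d|=6 (t=3); sum(t^3 - t) = 30.
        Var[W] = n(n+1)(2n+1)/24 - sum(t^3-t)/48 = 3036/24 - 30/48 = 125.875.
        z = (W - E[W]) / sqrt(Var[W]) = (24 - 33) / 11.2194 = -0.8022.
        Two-sided p = 2*Phi(z) = 0.422448.
Step 6: alpha = 0.05. fail to reject H0.

W+ = 42, W- = 24, W = min = 24, p = 0.422448, fail to reject H0.
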